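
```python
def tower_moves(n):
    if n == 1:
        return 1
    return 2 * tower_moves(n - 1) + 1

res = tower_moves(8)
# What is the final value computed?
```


tower_moves(8)
= 2 * tower_moves(7) + 1
= 2 * (2 * tower_moves(6) + 1) + 1
= 2 * (2 * (2 * tower_moves(5) + 1) + 1) + 1
= 2 * (2 * (2 * (2 * tower_moves(4) + 1) + 1) + 1) + 1
= 2 * (2 * (2 * (2 * (2 * tower_moves(3) + 1) + 1) + 1) + 1) + 1
= 2 * (2 * (2 * (2 * (2 * (2 * tower_moves(2) + 1) + 1) + 1) + 1) + 1) + 1
= 2 * (2 * (2 * (2 * (2 * (2 * (2 * tower_moves(1) + 1) + 1) + 1) + 1) + 1) + 1) + 1
Now compute bottom-up:
tower_moves(1) = 1
tower_moves(2) = 2 * 1 + 1 = 3
tower_moves(3) = 2 * 3 + 1 = 7
tower_moves(4) = 2 * 7 + 1 = 15
tower_moves(5) = 2 * 15 + 1 = 31
tower_moves(6) = 2 * 31 + 1 = 63
tower_moves(7) = 2 * 63 + 1 = 127
tower_moves(8) = 2 * 127 + 1 = 255
= 255


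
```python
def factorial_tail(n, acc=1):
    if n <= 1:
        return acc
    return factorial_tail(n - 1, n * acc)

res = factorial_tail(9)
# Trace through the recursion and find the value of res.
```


factorial_tail(9, 1)
= factorial_tail(8, 9 * 1) = factorial_tail(8, 9)
= factorial_tail(7, 8 * 9) = factorial_tail(7, 72)
= factorial_tail(6, 7 * 72) = factorial_tail(6, 504)
= factorial_tail(5, 6 * 504) = factorial_tail(5, 3024)
= factorial_tail(4, 5 * 3024) = factorial_tail(4, 15120)
= factorial_tail(3, 4 * 15120) = factorial_tail(3, 60480)
= factorial_tail(2, 3 * 60480) = factorial_tail(2, 181440)
= factorial_tail(1, 2 * 181440) = factorial_tail(1, 362880)
n <= 1, return acc = 362880


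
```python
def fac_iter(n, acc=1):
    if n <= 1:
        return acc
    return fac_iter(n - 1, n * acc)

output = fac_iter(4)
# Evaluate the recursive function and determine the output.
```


fac_iter(4, 1)
= fac_iter(3, 4 * 1) = fac_iter(3, 4)
= fac_iter(2, 3 * 4) = fac_iter(2, 12)
= fac_iter(1, 2 * 12) = fac_iter(1, 24)
n <= 1, return acc = 24


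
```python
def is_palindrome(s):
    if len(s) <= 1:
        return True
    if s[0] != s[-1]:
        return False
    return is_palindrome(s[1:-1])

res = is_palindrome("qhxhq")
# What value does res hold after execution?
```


is_palindrome("qhxhq")
"qhxhq": s[0]='q' == s[-1]='q' -> is_palindrome("hxh")
"hxh": s[0]='h' == s[-1]='h' -> is_palindrome("x")
"x": len <= 1 -> True
= True


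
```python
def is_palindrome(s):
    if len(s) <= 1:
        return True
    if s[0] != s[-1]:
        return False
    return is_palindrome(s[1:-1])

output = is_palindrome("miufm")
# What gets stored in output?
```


is_palindrome("miufm")
"miufm": s[0]='m' == s[-1]='m' -> is_palindrome("iuf")
"iuf": s[0]='i' != s[-1]='f' -> False
= False


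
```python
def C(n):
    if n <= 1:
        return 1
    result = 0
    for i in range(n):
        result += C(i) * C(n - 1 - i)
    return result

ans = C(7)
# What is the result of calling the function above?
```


C(7)
= sum of C(i) * C(7-1-i) for i in 0..6
First compute sub-values bottom-up:
  C(0) = 1, C(1) = 1
  C(2) = 1*1 + 1*1 = 2
  C(3) = 1*2 + 1*1 + 2*1 = 5
  C(4) = 1*5 + 1*2 + 2*1 + 5*1 = 14
  C(5) = 1*14 + 1*5 + 2*2 + 5*1 + 14*1 = 42
  C(6) = 1*42 + 1*14 + 2*5 + 5*2 + 14*1 + 42*1 = 132
Now C(7):
  C(0)*C(6) = 1*132 = 132
  C(1)*C(5) = 1*42 = 42
  C(2)*C(4) = 2*14 = 28
  C(3)*C(3) = 5*5 = 25
  C(4)*C(2) = 14*2 = 28
  C(5)*C(1) = 42*1 = 42
  C(6)*C(0) = 132*1 = 132
= 132 + 42 + 28 + 25 + 28 + 42 + 132
= 429


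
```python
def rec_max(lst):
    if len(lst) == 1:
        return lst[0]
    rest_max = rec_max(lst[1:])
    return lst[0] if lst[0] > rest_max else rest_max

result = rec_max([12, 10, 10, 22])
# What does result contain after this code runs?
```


rec_max([12, 10, 10, 22])
= compare 12 with rec_max([10, 10, 22])
= compare 10 with rec_max([10, 22])
= compare 10 with rec_max([22])
Base: rec_max([22]) = 22
compare 10 with 22: max = 22
compare 10 with 22: max = 22
compare 12 with 22: max = 22
= 22


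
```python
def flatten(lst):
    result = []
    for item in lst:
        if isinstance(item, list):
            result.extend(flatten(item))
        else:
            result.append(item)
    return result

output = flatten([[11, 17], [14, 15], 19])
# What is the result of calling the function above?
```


flatten([[11, 17], [14, 15], 19])
Processing each element:
  [11, 17] is a list -> flatten recursively -> [11, 17]
  [14, 15] is a list -> flatten recursively -> [14, 15]
  19 is not a list -> append 19
= [11, 17, 14, 15, 19]


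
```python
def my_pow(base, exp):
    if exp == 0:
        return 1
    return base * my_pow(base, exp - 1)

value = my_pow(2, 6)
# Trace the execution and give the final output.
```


my_pow(2, 6)
= 2 * my_pow(2, 5)
= 2 * 2 * my_pow(2, 4)
= 2 * 2 * 2 * my_pow(2, 3)
= 2 * 2 * 2 * 2 * my_pow(2, 2)
= 2 * 2 * 2 * 2 * 2 * my_pow(2, 1)
= 2 * 2 * 2 * 2 * 2 * 2 * my_pow(2, 0)
= 2 * 2 * 2 * 2 * 2 * 2 * 1
= 64


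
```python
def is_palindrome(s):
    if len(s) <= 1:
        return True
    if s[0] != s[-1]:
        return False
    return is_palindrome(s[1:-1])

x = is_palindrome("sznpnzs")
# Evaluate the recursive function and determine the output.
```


is_palindrome("sznpnzs")
"sznpnzs": s[0]='s' == s[-1]='s' -> is_palindrome("znpnz")
"znpnz": s[0]='z' == s[-1]='z' -> is_palindrome("npn")
"npn": s[0]='n' == s[-1]='n' -> is_palindrome("p")
"p": len <= 1 -> True
= True


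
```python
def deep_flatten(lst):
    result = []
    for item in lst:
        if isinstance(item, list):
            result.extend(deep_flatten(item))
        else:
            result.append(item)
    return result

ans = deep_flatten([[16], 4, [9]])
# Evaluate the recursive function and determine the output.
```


deep_flatten([[16], 4, [9]])
Processing each element:
  [16] is a list -> deep_flatten recursively -> [16]
  4 is not a list -> append 4
  [9] is a list -> deep_flatten recursively -> [9]
= [16, 4, 9]


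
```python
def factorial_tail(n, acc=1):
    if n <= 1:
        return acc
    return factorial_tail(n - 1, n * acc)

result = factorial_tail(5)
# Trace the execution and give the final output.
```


factorial_tail(5, 1)
= factorial_tail(4, 5 * 1) = factorial_tail(4, 5)
= factorial_tail(3, 4 * 5) = factorial_tail(3, 20)
= factorial_tail(2, 3 * 20) = factorial_tail(2, 60)
= factorial_tail(1, 2 * 60) = factorial_tail(1, 120)
n <= 1, return acc = 120


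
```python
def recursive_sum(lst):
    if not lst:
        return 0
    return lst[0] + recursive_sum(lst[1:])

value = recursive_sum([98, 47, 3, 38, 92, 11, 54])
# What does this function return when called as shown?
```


recursive_sum([98, 47, 3, 38, 92, 11, 54])
= 98 + recursive_sum([47, 3, 38, 92, 11, 54])
= 98 + 47 + recursive_sum([3, 38, 92, 11, 54])
= 98 + 47 + 3 + recursive_sum([38, 92, 11, 54])
= 98 + 47 + 3 + 38 + recursive_sum([92, 11, 54])
= 98 + 47 + 3 + 38 + 92 + recursive_sum([11, 54])
= 98 + 47 + 3 + 38 + 92 + 11 + recursive_sum([54])
= 98 + 47 + 3 + 38 + 92 + 11 + 54 + recursive_sum([])
= 98 + 47 + 3 + 38 + 92 + 11 + 54 + 0
= 343


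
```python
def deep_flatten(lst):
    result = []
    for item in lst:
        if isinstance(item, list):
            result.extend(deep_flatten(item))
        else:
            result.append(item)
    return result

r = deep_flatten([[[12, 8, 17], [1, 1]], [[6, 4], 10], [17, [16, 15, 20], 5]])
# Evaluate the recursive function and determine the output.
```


deep_flatten([[[12, 8, 17], [1, 1]], [[6, 4], 10], [17, [16, 15, 20], 5]])
Processing each element:
  [[12, 8, 17], [1, 1]] is a list -> deep_flatten recursively -> [12, 8, 17, 1, 1]
  [[6, 4], 10] is a list -> deep_flatten recursively -> [6, 4, 10]
  [17, [16, 15, 20], 5] is a list -> deep_flatten recursively -> [17, 16, 15, 20, 5]
= [12, 8, 17, 1, 1, 6, 4, 10, 17, 16, 15, 20, 5]


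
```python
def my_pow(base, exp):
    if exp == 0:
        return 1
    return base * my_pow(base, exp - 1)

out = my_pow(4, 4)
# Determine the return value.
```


my_pow(4, 4)
= 4 * my_pow(4, 3)
= 4 * 4 * my_pow(4, 2)
= 4 * 4 * 4 * my_pow(4, 1)
= 4 * 4 * 4 * 4 * my_pow(4, 0)
= 4 * 4 * 4 * 4 * 1
= 256


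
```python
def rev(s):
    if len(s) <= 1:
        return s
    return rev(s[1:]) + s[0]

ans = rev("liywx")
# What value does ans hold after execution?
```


rev("liywx")
= rev("iywx") + "l"
= rev("ywx") + "i" + "l"
= rev("wx") + "y" + "i" + "l"
= rev("x") + "w" + "y" + "i" + "l"
= "x" + "w" + "y" + "i" + "l"
= "xwyil"


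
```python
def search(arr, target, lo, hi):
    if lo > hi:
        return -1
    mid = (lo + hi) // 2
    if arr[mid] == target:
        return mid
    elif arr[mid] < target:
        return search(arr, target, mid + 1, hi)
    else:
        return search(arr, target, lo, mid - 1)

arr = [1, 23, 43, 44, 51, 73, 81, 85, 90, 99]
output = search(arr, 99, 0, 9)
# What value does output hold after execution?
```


search(arr, 99, 0, 9)
lo=0, hi=9, mid=4, arr[mid]=51
51 < 99, search right half
lo=5, hi=9, mid=7, arr[mid]=85
85 < 99, search right half
lo=8, hi=9, mid=8, arr[mid]=90
90 < 99, search right half
lo=9, hi=9, mid=9, arr[mid]=99
arr[9] == 99, found at index 9
= 9


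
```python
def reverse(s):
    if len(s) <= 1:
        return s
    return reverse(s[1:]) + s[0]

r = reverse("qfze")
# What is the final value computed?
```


reverse("qfze")
= reverse("fze") + "q"
= reverse("ze") + "f" + "q"
= reverse("e") + "z" + "f" + "q"
= "e" + "z" + "f" + "q"
= "ezfq"


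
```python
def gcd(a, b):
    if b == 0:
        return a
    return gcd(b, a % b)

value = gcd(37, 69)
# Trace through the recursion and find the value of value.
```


gcd(37, 69)
= gcd(69, 37 % 69) = gcd(69, 37)
= gcd(37, 69 % 37) = gcd(37, 32)
= gcd(32, 37 % 32) = gcd(32, 5)
= gcd(5, 32 % 5) = gcd(5, 2)
= gcd(2, 5 % 2) = gcd(2, 1)
= gcd(1, 2 % 1) = gcd(1, 0)
b == 0, return a = 1


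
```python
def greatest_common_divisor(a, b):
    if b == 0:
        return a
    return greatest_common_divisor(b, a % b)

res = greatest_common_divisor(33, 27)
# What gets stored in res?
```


greatest_common_divisor(33, 27)
= greatest_common_divisor(27, 33 % 27) = greatest_common_divisor(27, 6)
= greatest_common_divisor(6, 27 % 6) = greatest_common_divisor(6, 3)
= greatest_common_divisor(3, 6 % 3) = greatest_common_divisor(3, 0)
b == 0, return a = 3


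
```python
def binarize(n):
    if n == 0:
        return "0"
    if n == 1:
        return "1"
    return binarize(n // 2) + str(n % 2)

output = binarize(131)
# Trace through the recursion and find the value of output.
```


binarize(131)
= binarize(65) + "1"
= binarize(32) + "1" + "1"
= binarize(16) + "0" + "1" + "1"
= binarize(8) + "0" + "0" + "1" + "1"
= binarize(4) + "0" + "0" + "0" + "1" + "1"
= binarize(2) + "0" + "0" + "0" + "0" + "1" + "1"
= binarize(1) + "0" + "0" + "0" + "0" + "0" + "1" + "1"
= "1" + "0" + "0" + "0" + "0" + "0" + "1" + "1"
= "10000011"


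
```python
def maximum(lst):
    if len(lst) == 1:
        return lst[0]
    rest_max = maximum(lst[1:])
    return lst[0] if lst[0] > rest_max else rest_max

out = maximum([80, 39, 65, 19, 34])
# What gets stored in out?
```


maximum([80, 39, 65, 19, 34])
= compare 80 with maximum([39, 65, 19, 34])
= compare 39 with maximum([65, 19, 34])
= compare 65 with maximum([19, 34])
= compare 19 with maximum([34])
Base: maximum([34]) = 34
compare 19 with 34: max = 34
compare 65 with 34: max = 65
compare 39 with 65: max = 65
compare 80 with 65: max = 80
= 80


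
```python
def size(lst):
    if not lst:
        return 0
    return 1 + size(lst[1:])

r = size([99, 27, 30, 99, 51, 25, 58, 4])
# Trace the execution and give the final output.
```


size([99, 27, 30, 99, 51, 25, 58, 4])
= 1 + size([27, 30, 99, 51, 25, 58, 4])
= 1 + 1 + size([30, 99, 51, 25, 58, 4])
= 1 + 1 + 1 + size([99, 51, 25, 58, 4])
= 1 + 1 + 1 + 1 + size([51, 25, 58, 4])
= 1 + 1 + 1 + 1 + 1 + size([25, 58, 4])
= 1 + 1 + 1 + 1 + 1 + 1 + size([58, 4])
= 1 + 1 + 1 + 1 + 1 + 1 + 1 + size([4])
= 1 + 1 + 1 + 1 + 1 + 1 + 1 + 1 + size([])
= 1 + 1 + 1 + 1 + 1 + 1 + 1 + 1 + 0
= 8


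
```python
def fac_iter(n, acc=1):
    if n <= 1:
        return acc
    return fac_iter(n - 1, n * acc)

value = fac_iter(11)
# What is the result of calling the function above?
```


fac_iter(11, 1)
= fac_iter(10, 11 * 1) = fac_iter(10, 11)
= fac_iter(9, 10 * 11) = fac_iter(9, 110)
= fac_iter(8, 9 * 110) = fac_iter(8, 990)
= fac_iter(7, 8 * 990) = fac_iter(7, 7920)
= fac_iter(6, 7 * 7920) = fac_iter(6, 55440)
= fac_iter(5, 6 * 55440) = fac_iter(5, 332640)
= fac_iter(4, 5 * 332640) = fac_iter(4, 1663200)
= fac_iter(3, 4 * 1663200) = fac_iter(3, 6652800)
= fac_iter(2, 3 * 6652800) = fac_iter(2, 19958400)
= fac_iter(1, 2 * 19958400) = fac_iter(1, 39916800)
n <= 1, return acc = 39916800


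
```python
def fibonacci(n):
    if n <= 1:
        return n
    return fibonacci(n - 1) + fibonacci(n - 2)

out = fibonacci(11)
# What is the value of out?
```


fibonacci(11)
= fibonacci(10) + fibonacci(9)
= (fibonacci(9) + fibonacci(8)) + fibonacci(9)
Computing bottom-up: fibonacci(0)=0, fibonacci(1)=1, fibonacci(2)=1, fibonacci(3)=2, fibonacci(4)=3, fibonacci(5)=5, fibonacci(6)=8, fibonacci(7)=13, fibonacci(8)=21, fibonacci(9)=34, fibonacci(10)=55, fibonacci(11)=89
= 89


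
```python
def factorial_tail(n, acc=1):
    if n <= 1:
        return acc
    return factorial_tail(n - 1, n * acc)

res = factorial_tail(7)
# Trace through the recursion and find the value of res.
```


factorial_tail(7, 1)
= factorial_tail(6, 7 * 1) = factorial_tail(6, 7)
= factorial_tail(5, 6 * 7) = factorial_tail(5, 42)
= factorial_tail(4, 5 * 42) = factorial_tail(4, 210)
= factorial_tail(3, 4 * 210) = factorial_tail(3, 840)
= factorial_tail(2, 3 * 840) = factorial_tail(2, 2520)
= factorial_tail(1, 2 * 2520) = factorial_tail(1, 5040)
n <= 1, return acc = 5040


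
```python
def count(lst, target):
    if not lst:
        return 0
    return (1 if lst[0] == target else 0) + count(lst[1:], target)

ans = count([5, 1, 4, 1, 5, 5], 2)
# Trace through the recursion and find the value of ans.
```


count([5, 1, 4, 1, 5, 5], 2)
lst[0]=5 != 2: 0 + count([1, 4, 1, 5, 5], 2)
lst[0]=1 != 2: 0 + count([4, 1, 5, 5], 2)
lst[0]=4 != 2: 0 + count([1, 5, 5], 2)
lst[0]=1 != 2: 0 + count([5, 5], 2)
lst[0]=5 != 2: 0 + count([5], 2)
lst[0]=5 != 2: 0 + count([], 2)
= 0


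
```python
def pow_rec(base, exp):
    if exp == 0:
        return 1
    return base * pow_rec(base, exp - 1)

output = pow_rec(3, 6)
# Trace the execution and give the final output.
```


pow_rec(3, 6)
= 3 * pow_rec(3, 5)
= 3 * 3 * pow_rec(3, 4)
= 3 * 3 * 3 * pow_rec(3, 3)
= 3 * 3 * 3 * 3 * pow_rec(3, 2)
= 3 * 3 * 3 * 3 * 3 * pow_rec(3, 1)
= 3 * 3 * 3 * 3 * 3 * 3 * pow_rec(3, 0)
= 3 * 3 * 3 * 3 * 3 * 3 * 1
= 729


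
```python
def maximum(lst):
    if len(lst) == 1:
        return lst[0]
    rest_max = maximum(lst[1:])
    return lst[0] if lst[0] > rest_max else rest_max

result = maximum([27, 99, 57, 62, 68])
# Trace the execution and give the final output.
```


maximum([27, 99, 57, 62, 68])
= compare 27 with maximum([99, 57, 62, 68])
= compare 99 with maximum([57, 62, 68])
= compare 57 with maximum([62, 68])
= compare 62 with maximum([68])
Base: maximum([68]) = 68
compare 62 with 68: max = 68
compare 57 with 68: max = 68
compare 99 with 68: max = 99
compare 27 with 99: max = 99
= 99


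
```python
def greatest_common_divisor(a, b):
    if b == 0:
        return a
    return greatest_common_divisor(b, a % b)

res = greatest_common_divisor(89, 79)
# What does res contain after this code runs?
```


greatest_common_divisor(89, 79)
= greatest_common_divisor(79, 89 % 79) = greatest_common_divisor(79, 10)
= greatest_common_divisor(10, 79 % 10) = greatest_common_divisor(10, 9)
= greatest_common_divisor(9, 10 % 9) = greatest_common_divisor(9, 1)
= greatest_common_divisor(1, 9 % 1) = greatest_common_divisor(1, 0)
b == 0, return a = 1


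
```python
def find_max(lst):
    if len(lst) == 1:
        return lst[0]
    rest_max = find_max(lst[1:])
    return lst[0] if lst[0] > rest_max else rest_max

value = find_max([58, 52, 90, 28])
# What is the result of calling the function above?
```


find_max([58, 52, 90, 28])
= compare 58 with find_max([52, 90, 28])
= compare 52 with find_max([90, 28])
= compare 90 with find_max([28])
Base: find_max([28]) = 28
compare 90 with 28: max = 90
compare 52 with 90: max = 90
compare 58 with 90: max = 90
= 90


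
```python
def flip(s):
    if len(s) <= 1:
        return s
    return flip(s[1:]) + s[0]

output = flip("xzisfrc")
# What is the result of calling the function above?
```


flip("xzisfrc")
= flip("zisfrc") + "x"
= flip("isfrc") + "z" + "x"
= flip("sfrc") + "i" + "z" + "x"
= flip("frc") + "s" + "i" + "z" + "x"
= flip("rc") + "f" + "s" + "i" + "z" + "x"
= flip("c") + "r" + "f" + "s" + "i" + "z" + "x"
= "c" + "r" + "f" + "s" + "i" + "z" + "x"
= "crfsizx"


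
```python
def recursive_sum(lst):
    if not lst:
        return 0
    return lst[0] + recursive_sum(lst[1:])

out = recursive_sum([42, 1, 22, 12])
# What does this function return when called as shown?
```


recursive_sum([42, 1, 22, 12])
= 42 + recursive_sum([1, 22, 12])
= 42 + 1 + recursive_sum([22, 12])
= 42 + 1 + 22 + recursive_sum([12])
= 42 + 1 + 22 + 12 + recursive_sum([])
= 42 + 1 + 22 + 12 + 0
= 77


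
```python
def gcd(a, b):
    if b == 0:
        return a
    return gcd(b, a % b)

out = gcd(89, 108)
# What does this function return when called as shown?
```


gcd(89, 108)
= gcd(108, 89 % 108) = gcd(108, 89)
= gcd(89, 108 % 89) = gcd(89, 19)
= gcd(19, 89 % 19) = gcd(19, 13)
= gcd(13, 19 % 13) = gcd(13, 6)
= gcd(6, 13 % 6) = gcd(6, 1)
= gcd(1, 6 % 1) = gcd(1, 0)
b == 0, return a = 1


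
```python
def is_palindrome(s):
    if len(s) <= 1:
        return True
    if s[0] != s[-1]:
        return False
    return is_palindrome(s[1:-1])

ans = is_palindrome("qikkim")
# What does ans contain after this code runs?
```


is_palindrome("qikkim")
"qikkim": s[0]='q' != s[-1]='m' -> False
= False


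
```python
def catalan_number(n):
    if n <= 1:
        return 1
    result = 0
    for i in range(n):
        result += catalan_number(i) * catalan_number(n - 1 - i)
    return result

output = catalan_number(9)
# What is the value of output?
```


catalan_number(9)
= sum of catalan_number(i) * catalan_number(9-1-i) for i in 0..8
First compute sub-values bottom-up:
  catalan_number(0) = 1, catalan_number(1) = 1
  catalan_number(2) = 1*1 + 1*1 = 2
  catalan_number(3) = 1*2 + 1*1 + 2*1 = 5
  catalan_number(4) = 1*5 + 1*2 + 2*1 + 5*1 = 14
  catalan_number(5) = 1*14 + 1*5 + 2*2 + 5*1 + 14*1 = 42
  catalan_number(6) = 1*42 + 1*14 + 2*5 + 5*2 + 14*1 + 42*1 = 132
  catalan_number(7) = 1*132 + 1*42 + 2*14 + 5*5 + 14*2 + 42*1 + 132*1 = 429
  catalan_number(8) = 1*429 + 1*132 + 2*42 + 5*14 + 14*5 + 42*2 + 132*1 + 429*1 = 1430
Now catalan_number(9):
  catalan_number(0)*catalan_number(8) = 1*1430 = 1430
  catalan_number(1)*catalan_number(7) = 1*429 = 429
  catalan_number(2)*catalan_number(6) = 2*132 = 264
  catalan_number(3)*catalan_number(5) = 5*42 = 210
  catalan_number(4)*catalan_number(4) = 14*14 = 196
  catalan_number(5)*catalan_number(3) = 42*5 = 210
  catalan_number(6)*catalan_number(2) = 132*2 = 264
  catalan_number(7)*catalan_number(1) = 429*1 = 429
  catalan_number(8)*catalan_number(0) = 1430*1 = 1430
= 1430 + 429 + 264 + 210 + 196 + 210 + 264 + 429 + 1430
= 4862


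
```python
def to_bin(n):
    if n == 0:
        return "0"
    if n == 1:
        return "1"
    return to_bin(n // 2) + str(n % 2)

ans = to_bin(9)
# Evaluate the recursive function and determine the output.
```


to_bin(9)
= to_bin(4) + "1"
= to_bin(2) + "0" + "1"
= to_bin(1) + "0" + "0" + "1"
= "1" + "0" + "0" + "1"
= "1001"


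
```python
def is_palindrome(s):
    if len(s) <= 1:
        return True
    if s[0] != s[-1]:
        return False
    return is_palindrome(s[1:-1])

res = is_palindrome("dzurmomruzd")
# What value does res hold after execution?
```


is_palindrome("dzurmomruzd")
"dzurmomruzd": s[0]='d' == s[-1]='d' -> is_palindrome("zurmomruz")
"zurmomruz": s[0]='z' == s[-1]='z' -> is_palindrome("urmomru")
"urmomru": s[0]='u' == s[-1]='u' -> is_palindrome("rmomr")
"rmomr": s[0]='r' == s[-1]='r' -> is_palindrome("mom")
"mom": s[0]='m' == s[-1]='m' -> is_palindrome("o")
"o": len <= 1 -> True
= True


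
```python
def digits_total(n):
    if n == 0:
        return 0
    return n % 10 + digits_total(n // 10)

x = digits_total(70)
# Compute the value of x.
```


digits_total(70)
= 0 + digits_total(7)
= 0 + 7 + digits_total(0)
= 0 + 7 + 0
= 7


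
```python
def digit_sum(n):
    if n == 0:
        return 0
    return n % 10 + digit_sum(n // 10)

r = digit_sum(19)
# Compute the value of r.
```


digit_sum(19)
= 9 + digit_sum(1)
= 9 + 1 + digit_sum(0)
= 9 + 1 + 0
= 10


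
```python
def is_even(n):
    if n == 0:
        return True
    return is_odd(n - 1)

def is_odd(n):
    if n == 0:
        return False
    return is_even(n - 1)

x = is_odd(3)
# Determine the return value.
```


is_odd(3)
= is_even(2)
= is_odd(1)
= is_even(0)
n == 0: return True
= True


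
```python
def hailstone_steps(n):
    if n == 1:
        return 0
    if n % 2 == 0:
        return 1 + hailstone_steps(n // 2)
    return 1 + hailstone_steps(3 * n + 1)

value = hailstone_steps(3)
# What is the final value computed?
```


hailstone_steps(3)
3 is odd -> 3*3+1 = 10 -> hailstone_steps(10)
10 is even -> hailstone_steps(5)
5 is odd -> 3*5+1 = 16 -> hailstone_steps(16)
16 is even -> hailstone_steps(8)
8 is even -> hailstone_steps(4)
4 is even -> hailstone_steps(2)
2 is even -> hailstone_steps(1)
Reached 1 after 7 steps
= 7


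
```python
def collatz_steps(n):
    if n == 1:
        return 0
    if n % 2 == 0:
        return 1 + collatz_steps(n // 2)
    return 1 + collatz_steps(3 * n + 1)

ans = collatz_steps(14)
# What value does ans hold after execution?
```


collatz_steps(14)
14 is even -> collatz_steps(7)
7 is odd -> 3*7+1 = 22 -> collatz_steps(22)
22 is even -> collatz_steps(11)
11 is odd -> 3*11+1 = 34 -> collatz_steps(34)
34 is even -> collatz_steps(17)
17 is odd -> 3*17+1 = 52 -> collatz_steps(52)
52 is even -> collatz_steps(26)
26 is even -> collatz_steps(13)
13 is odd -> 3*13+1 = 40 -> collatz_steps(40)
40 is even -> collatz_steps(20)
20 is even -> collatz_steps(10)
10 is even -> collatz_steps(5)
5 is odd -> 3*5+1 = 16 -> collatz_steps(16)
16 is even -> collatz_steps(8)
8 is even -> collatz_steps(4)
4 is even -> collatz_steps(2)
2 is even -> collatz_steps(1)
Reached 1 after 17 steps
= 17


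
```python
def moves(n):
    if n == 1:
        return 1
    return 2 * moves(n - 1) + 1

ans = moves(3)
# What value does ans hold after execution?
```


moves(3)
= 2 * moves(2) + 1
= 2 * (2 * moves(1) + 1) + 1
Now compute bottom-up:
moves(1) = 1
moves(2) = 2 * 1 + 1 = 3
moves(3) = 2 * 3 + 1 = 7
= 7


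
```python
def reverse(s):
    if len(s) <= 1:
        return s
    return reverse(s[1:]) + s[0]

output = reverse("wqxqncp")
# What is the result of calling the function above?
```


reverse("wqxqncp")
= reverse("qxqncp") + "w"
= reverse("xqncp") + "q" + "w"
= reverse("qncp") + "x" + "q" + "w"
= reverse("ncp") + "q" + "x" + "q" + "w"
= reverse("cp") + "n" + "q" + "x" + "q" + "w"
= reverse("p") + "c" + "n" + "q" + "x" + "q" + "w"
= "p" + "c" + "n" + "q" + "x" + "q" + "w"
= "pcnqxqw"


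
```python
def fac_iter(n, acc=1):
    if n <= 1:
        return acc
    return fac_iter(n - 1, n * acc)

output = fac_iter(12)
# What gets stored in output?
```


fac_iter(12, 1)
= fac_iter(11, 12 * 1) = fac_iter(11, 12)
= fac_iter(10, 11 * 12) = fac_iter(10, 132)
= fac_iter(9, 10 * 132) = fac_iter(9, 1320)
= fac_iter(8, 9 * 1320) = fac_iter(8, 11880)
= fac_iter(7, 8 * 11880) = fac_iter(7, 95040)
= fac_iter(6, 7 * 95040) = fac_iter(6, 665280)
= fac_iter(5, 6 * 665280) = fac_iter(5, 3991680)
= fac_iter(4, 5 * 3991680) = fac_iter(4, 19958400)
= fac_iter(3, 4 * 19958400) = fac_iter(3, 79833600)
= fac_iter(2, 3 * 79833600) = fac_iter(2, 239500800)
= fac_iter(1, 2 * 239500800) = fac_iter(1, 479001600)
n <= 1, return acc = 479001600


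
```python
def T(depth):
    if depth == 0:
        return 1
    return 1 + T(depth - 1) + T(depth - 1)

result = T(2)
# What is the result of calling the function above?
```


T(2)
= 1 + T(1) + T(1)
= 1 + 2 * T(1)
T(k) = 2^(k+1) - 1
T(0) = 1
T(1) = 3
T(2) = 7
T(2) = 2^3 - 1 = 7


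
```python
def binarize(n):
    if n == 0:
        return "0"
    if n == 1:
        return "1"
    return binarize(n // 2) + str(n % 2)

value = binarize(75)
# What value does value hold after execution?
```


binarize(75)
= binarize(37) + "1"
= binarize(18) + "1" + "1"
= binarize(9) + "0" + "1" + "1"
= binarize(4) + "1" + "0" + "1" + "1"
= binarize(2) + "0" + "1" + "0" + "1" + "1"
= binarize(1) + "0" + "0" + "1" + "0" + "1" + "1"
= "1" + "0" + "0" + "1" + "0" + "1" + "1"
= "1001011"


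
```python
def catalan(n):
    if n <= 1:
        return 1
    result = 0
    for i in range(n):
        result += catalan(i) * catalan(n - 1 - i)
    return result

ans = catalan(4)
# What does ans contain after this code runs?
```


catalan(4)
= sum of catalan(i) * catalan(4-1-i) for i in 0..3
First compute sub-values bottom-up:
  catalan(0) = 1, catalan(1) = 1
  catalan(2) = 1*1 + 1*1 = 2
  catalan(3) = 1*2 + 1*1 + 2*1 = 5
Now catalan(4):
  catalan(0)*catalan(3) = 1*5 = 5
  catalan(1)*catalan(2) = 1*2 = 2
  catalan(2)*catalan(1) = 2*1 = 2
  catalan(3)*catalan(0) = 5*1 = 5
= 5 + 2 + 2 + 5
= 14


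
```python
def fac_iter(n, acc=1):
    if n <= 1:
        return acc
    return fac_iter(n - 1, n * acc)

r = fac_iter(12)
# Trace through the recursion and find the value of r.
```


fac_iter(12, 1)
= fac_iter(11, 12 * 1) = fac_iter(11, 12)
= fac_iter(10, 11 * 12) = fac_iter(10, 132)
= fac_iter(9, 10 * 132) = fac_iter(9, 1320)
= fac_iter(8, 9 * 1320) = fac_iter(8, 11880)
= fac_iter(7, 8 * 11880) = fac_iter(7, 95040)
= fac_iter(6, 7 * 95040) = fac_iter(6, 665280)
= fac_iter(5, 6 * 665280) = fac_iter(5, 3991680)
= fac_iter(4, 5 * 3991680) = fac_iter(4, 19958400)
= fac_iter(3, 4 * 19958400) = fac_iter(3, 79833600)
= fac_iter(2, 3 * 79833600) = fac_iter(2, 239500800)
= fac_iter(1, 2 * 239500800) = fac_iter(1, 479001600)
n <= 1, return acc = 479001600


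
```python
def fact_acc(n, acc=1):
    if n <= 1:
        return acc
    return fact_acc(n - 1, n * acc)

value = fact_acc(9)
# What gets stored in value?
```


fact_acc(9, 1)
= fact_acc(8, 9 * 1) = fact_acc(8, 9)
= fact_acc(7, 8 * 9) = fact_acc(7, 72)
= fact_acc(6, 7 * 72) = fact_acc(6, 504)
= fact_acc(5, 6 * 504) = fact_acc(5, 3024)
= fact_acc(4, 5 * 3024) = fact_acc(4, 15120)
= fact_acc(3, 4 * 15120) = fact_acc(3, 60480)
= fact_acc(2, 3 * 60480) = fact_acc(2, 181440)
= fact_acc(1, 2 * 181440) = fact_acc(1, 362880)
n <= 1, return acc = 362880


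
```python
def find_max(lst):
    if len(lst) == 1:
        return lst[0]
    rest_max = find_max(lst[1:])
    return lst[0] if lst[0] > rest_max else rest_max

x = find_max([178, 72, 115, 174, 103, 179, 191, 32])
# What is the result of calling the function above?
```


find_max([178, 72, 115, 174, 103, 179, 191, 32])
= compare 178 with find_max([72, 115, 174, 103, 179, 191, 32])
= compare 72 with find_max([115, 174, 103, 179, 191, 32])
= compare 115 with find_max([174, 103, 179, 191, 32])
= compare 174 with find_max([103, 179, 191, 32])
= compare 103 with find_max([179, 191, 32])
= compare 179 with find_max([191, 32])
= compare 191 with find_max([32])
Base: find_max([32]) = 32
compare 191 with 32: max = 191
compare 179 with 191: max = 191
compare 103 with 191: max = 191
compare 174 with 191: max = 191
compare 115 with 191: max = 191
compare 72 with 191: max = 191
compare 178 with 191: max = 191
= 191


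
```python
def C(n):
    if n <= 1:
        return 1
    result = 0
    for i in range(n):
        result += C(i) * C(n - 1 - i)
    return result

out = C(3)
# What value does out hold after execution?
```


C(3)
= sum of C(i) * C(3-1-i) for i in 0..2
First compute sub-values bottom-up:
  C(0) = 1, C(1) = 1
  C(2) = 1*1 + 1*1 = 2
Now C(3):
  C(0)*C(2) = 1*2 = 2
  C(1)*C(1) = 1*1 = 1
  C(2)*C(0) = 2*1 = 2
= 2 + 1 + 2
= 5


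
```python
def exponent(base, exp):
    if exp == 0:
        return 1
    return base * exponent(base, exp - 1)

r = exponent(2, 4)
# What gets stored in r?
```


exponent(2, 4)
= 2 * exponent(2, 3)
= 2 * 2 * exponent(2, 2)
= 2 * 2 * 2 * exponent(2, 1)
= 2 * 2 * 2 * 2 * exponent(2, 0)
= 2 * 2 * 2 * 2 * 1
= 16


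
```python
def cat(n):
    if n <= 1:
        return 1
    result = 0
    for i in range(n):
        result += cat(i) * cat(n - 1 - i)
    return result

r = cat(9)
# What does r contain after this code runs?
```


cat(9)
= sum of cat(i) * cat(9-1-i) for i in 0..8
First compute sub-values bottom-up:
  cat(0) = 1, cat(1) = 1
  cat(2) = 1*1 + 1*1 = 2
  cat(3) = 1*2 + 1*1 + 2*1 = 5
  cat(4) = 1*5 + 1*2 + 2*1 + 5*1 = 14
  cat(5) = 1*14 + 1*5 + 2*2 + 5*1 + 14*1 = 42
  cat(6) = 1*42 + 1*14 + 2*5 + 5*2 + 14*1 + 42*1 = 132
  cat(7) = 1*132 + 1*42 + 2*14 + 5*5 + 14*2 + 42*1 + 132*1 = 429
  cat(8) = 1*429 + 1*132 + 2*42 + 5*14 + 14*5 + 42*2 + 132*1 + 429*1 = 1430
Now cat(9):
  cat(0)*cat(8) = 1*1430 = 1430
  cat(1)*cat(7) = 1*429 = 429
  cat(2)*cat(6) = 2*132 = 264
  cat(3)*cat(5) = 5*42 = 210
  cat(4)*cat(4) = 14*14 = 196
  cat(5)*cat(3) = 42*5 = 210
  cat(6)*cat(2) = 132*2 = 264
  cat(7)*cat(1) = 429*1 = 429
  cat(8)*cat(0) = 1430*1 = 1430
= 1430 + 429 + 264 + 210 + 196 + 210 + 264 + 429 + 1430
= 4862


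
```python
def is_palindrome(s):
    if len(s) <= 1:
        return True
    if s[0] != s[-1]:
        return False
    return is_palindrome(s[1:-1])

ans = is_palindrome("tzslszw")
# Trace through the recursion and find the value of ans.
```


is_palindrome("tzslszw")
"tzslszw": s[0]='t' != s[-1]='w' -> False
= False


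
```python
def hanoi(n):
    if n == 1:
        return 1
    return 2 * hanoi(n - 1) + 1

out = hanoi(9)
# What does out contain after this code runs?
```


hanoi(9)
= 2 * hanoi(8) + 1
= 2 * (2 * hanoi(7) + 1) + 1
= 2 * (2 * (2 * hanoi(6) + 1) + 1) + 1
= 2 * (2 * (2 * (2 * hanoi(5) + 1) + 1) + 1) + 1
= 2 * (2 * (2 * (2 * (2 * hanoi(4) + 1) + 1) + 1) + 1) + 1
= 2 * (2 * (2 * (2 * (2 * (2 * hanoi(3) + 1) + 1) + 1) + 1) + 1) + 1
= 2 * (2 * (2 * (2 * (2 * (2 * (2 * hanoi(2) + 1) + 1) + 1) + 1) + 1) + 1) + 1
= 2 * (2 * (2 * (2 * (2 * (2 * (2 * (2 * hanoi(1) + 1) + 1) + 1) + 1) + 1) + 1) + 1) + 1
Now compute bottom-up:
hanoi(1) = 1
hanoi(2) = 2 * 1 + 1 = 3
hanoi(3) = 2 * 3 + 1 = 7
hanoi(4) = 2 * 7 + 1 = 15
hanoi(5) = 2 * 15 + 1 = 31
hanoi(6) = 2 * 31 + 1 = 63
hanoi(7) = 2 * 63 + 1 = 127
hanoi(8) = 2 * 127 + 1 = 255
hanoi(9) = 2 * 255 + 1 = 511
= 511


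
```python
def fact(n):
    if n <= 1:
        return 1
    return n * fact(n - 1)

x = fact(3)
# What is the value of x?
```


fact(3)
= 3 * fact(2)
= 3 * 2 * fact(1)
= 3 * 2 * 1
= 6


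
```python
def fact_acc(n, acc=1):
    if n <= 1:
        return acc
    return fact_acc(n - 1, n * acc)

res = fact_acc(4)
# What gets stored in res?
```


fact_acc(4, 1)
= fact_acc(3, 4 * 1) = fact_acc(3, 4)
= fact_acc(2, 3 * 4) = fact_acc(2, 12)
= fact_acc(1, 2 * 12) = fact_acc(1, 24)
n <= 1, return acc = 24


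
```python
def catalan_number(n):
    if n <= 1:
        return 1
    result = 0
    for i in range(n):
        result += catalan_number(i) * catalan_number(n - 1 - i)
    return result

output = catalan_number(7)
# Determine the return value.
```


catalan_number(7)
= sum of catalan_number(i) * catalan_number(7-1-i) for i in 0..6
First compute sub-values bottom-up:
  catalan_number(0) = 1, catalan_number(1) = 1
  catalan_number(2) = 1*1 + 1*1 = 2
  catalan_number(3) = 1*2 + 1*1 + 2*1 = 5
  catalan_number(4) = 1*5 + 1*2 + 2*1 + 5*1 = 14
  catalan_number(5) = 1*14 + 1*5 + 2*2 + 5*1 + 14*1 = 42
  catalan_number(6) = 1*42 + 1*14 + 2*5 + 5*2 + 14*1 + 42*1 = 132
Now catalan_number(7):
  catalan_number(0)*catalan_number(6) = 1*132 = 132
  catalan_number(1)*catalan_number(5) = 1*42 = 42
  catalan_number(2)*catalan_number(4) = 2*14 = 28
  catalan_number(3)*catalan_number(3) = 5*5 = 25
  catalan_number(4)*catalan_number(2) = 14*2 = 28
  catalan_number(5)*catalan_number(1) = 42*1 = 42
  catalan_number(6)*catalan_number(0) = 132*1 = 132
= 132 + 42 + 28 + 25 + 28 + 42 + 132
= 429


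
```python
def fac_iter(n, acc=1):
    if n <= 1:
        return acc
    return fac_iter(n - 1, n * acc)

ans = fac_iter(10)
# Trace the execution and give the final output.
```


fac_iter(10, 1)
= fac_iter(9, 10 * 1) = fac_iter(9, 10)
= fac_iter(8, 9 * 10) = fac_iter(8, 90)
= fac_iter(7, 8 * 90) = fac_iter(7, 720)
= fac_iter(6, 7 * 720) = fac_iter(6, 5040)
= fac_iter(5, 6 * 5040) = fac_iter(5, 30240)
= fac_iter(4, 5 * 30240) = fac_iter(4, 151200)
= fac_iter(3, 4 * 151200) = fac_iter(3, 604800)
= fac_iter(2, 3 * 604800) = fac_iter(2, 1814400)
= fac_iter(1, 2 * 1814400) = fac_iter(1, 3628800)
n <= 1, return acc = 3628800


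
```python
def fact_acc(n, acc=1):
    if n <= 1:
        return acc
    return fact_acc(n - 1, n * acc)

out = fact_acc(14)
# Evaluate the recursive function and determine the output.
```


fact_acc(14, 1)
= fact_acc(13, 14 * 1) = fact_acc(13, 14)
= fact_acc(12, 13 * 14) = fact_acc(12, 182)
= fact_acc(11, 12 * 182) = fact_acc(11, 2184)
= fact_acc(10, 11 * 2184) = fact_acc(10, 24024)
= fact_acc(9, 10 * 24024) = fact_acc(9, 240240)
= fact_acc(8, 9 * 240240) = fact_acc(8, 2162160)
= fact_acc(7, 8 * 2162160) = fact_acc(7, 17297280)
= fact_acc(6, 7 * 17297280) = fact_acc(6, 121080960)
= fact_acc(5, 6 * 121080960) = fact_acc(5, 726485760)
= fact_acc(4, 5 * 726485760) = fact_acc(4, 3632428800)
= fact_acc(3, 4 * 3632428800) = fact_acc(3, 14529715200)
= fact_acc(2, 3 * 14529715200) = fact_acc(2, 43589145600)
= fact_acc(1, 2 * 43589145600) = fact_acc(1, 87178291200)
n <= 1, return acc = 87178291200


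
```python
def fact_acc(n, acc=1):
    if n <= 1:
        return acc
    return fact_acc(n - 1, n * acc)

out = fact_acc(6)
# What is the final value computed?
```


fact_acc(6, 1)
= fact_acc(5, 6 * 1) = fact_acc(5, 6)
= fact_acc(4, 5 * 6) = fact_acc(4, 30)
= fact_acc(3, 4 * 30) = fact_acc(3, 120)
= fact_acc(2, 3 * 120) = fact_acc(2, 360)
= fact_acc(1, 2 * 360) = fact_acc(1, 720)
n <= 1, return acc = 720


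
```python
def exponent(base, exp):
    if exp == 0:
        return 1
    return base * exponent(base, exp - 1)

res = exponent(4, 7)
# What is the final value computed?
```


exponent(4, 7)
= 4 * exponent(4, 6)
= 4 * 4 * exponent(4, 5)
= 4 * 4 * 4 * exponent(4, 4)
= 4 * 4 * 4 * 4 * exponent(4, 3)
= 4 * 4 * 4 * 4 * 4 * exponent(4, 2)
= 4 * 4 * 4 * 4 * 4 * 4 * exponent(4, 1)
= 4 * 4 * 4 * 4 * 4 * 4 * 4 * exponent(4, 0)
= 4 * 4 * 4 * 4 * 4 * 4 * 4 * 1
= 16384


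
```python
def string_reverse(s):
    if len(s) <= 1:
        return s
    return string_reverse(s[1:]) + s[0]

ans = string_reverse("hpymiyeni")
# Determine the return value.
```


string_reverse("hpymiyeni")
= string_reverse("pymiyeni") + "h"
= string_reverse("ymiyeni") + "p" + "h"
= string_reverse("miyeni") + "y" + "p" + "h"
= string_reverse("iyeni") + "m" + "y" + "p" + "h"
= string_reverse("yeni") + "i" + "m" + "y" + "p" + "h"
= string_reverse("eni") + "y" + "i" + "m" + "y" + "p" + "h"
= string_reverse("ni") + "e" + "y" + "i" + "m" + "y" + "p" + "h"
= string_reverse("i") + "n" + "e" + "y" + "i" + "m" + "y" + "p" + "h"
= "i" + "n" + "e" + "y" + "i" + "m" + "y" + "p" + "h"
= "ineyimyph"


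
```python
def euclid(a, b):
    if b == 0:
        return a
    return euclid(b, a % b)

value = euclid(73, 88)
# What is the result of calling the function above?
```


euclid(73, 88)
= euclid(88, 73 % 88) = euclid(88, 73)
= euclid(73, 88 % 73) = euclid(73, 15)
= euclid(15, 73 % 15) = euclid(15, 13)
= euclid(13, 15 % 13) = euclid(13, 2)
= euclid(2, 13 % 2) = euclid(2, 1)
= euclid(1, 2 % 1) = euclid(1, 0)
b == 0, return a = 1


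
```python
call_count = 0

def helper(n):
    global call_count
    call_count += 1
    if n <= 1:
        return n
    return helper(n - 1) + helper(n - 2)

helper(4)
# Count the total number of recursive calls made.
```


helper(4) calls helper(3) and helper(2); each non-base call branches into two more.
Let C(k) = total number of calls made by helper(k), including the call to helper(k) itself.
Base cases: C(0) = 1, C(1) = 1
Recurrence: C(k) = 1 + C(k-1) + C(k-2)
  C(2) = 1 + C(1) + C(0) = 1 + 1 + 1 = 3
  C(3) = 1 + C(2) + C(1) = 1 + 3 + 1 = 5
  C(4) = 1 + C(3) + C(2) = 1 + 5 + 3 = 9
Total calls = C(4) = 9


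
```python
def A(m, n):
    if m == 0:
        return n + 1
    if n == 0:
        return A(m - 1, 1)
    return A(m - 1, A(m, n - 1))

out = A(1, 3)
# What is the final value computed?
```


A(1, 3)
= A(0, A(1, 2))
First compute A(1, 2) = 4
= A(0, 4)
= 5


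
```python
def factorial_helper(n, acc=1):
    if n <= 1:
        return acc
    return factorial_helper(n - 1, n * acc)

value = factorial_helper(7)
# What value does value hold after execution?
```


factorial_helper(7, 1)
= factorial_helper(6, 7 * 1) = factorial_helper(6, 7)
= factorial_helper(5, 6 * 7) = factorial_helper(5, 42)
= factorial_helper(4, 5 * 42) = factorial_helper(4, 210)
= factorial_helper(3, 4 * 210) = factorial_helper(3, 840)
= factorial_helper(2, 3 * 840) = factorial_helper(2, 2520)
= factorial_helper(1, 2 * 2520) = factorial_helper(1, 5040)
n <= 1, return acc = 5040


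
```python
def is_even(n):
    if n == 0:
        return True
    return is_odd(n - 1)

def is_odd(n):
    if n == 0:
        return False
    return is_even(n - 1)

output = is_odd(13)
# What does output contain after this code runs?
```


is_odd(13)
= is_even(12)
= is_odd(11)
= is_even(10)
= is_odd(9)
= is_even(8)
= is_odd(7)
= is_even(6)
= is_odd(5)
= is_even(4)
= is_odd(3)
= is_even(2)
= is_odd(1)
= is_even(0)
n == 0: return True
= True


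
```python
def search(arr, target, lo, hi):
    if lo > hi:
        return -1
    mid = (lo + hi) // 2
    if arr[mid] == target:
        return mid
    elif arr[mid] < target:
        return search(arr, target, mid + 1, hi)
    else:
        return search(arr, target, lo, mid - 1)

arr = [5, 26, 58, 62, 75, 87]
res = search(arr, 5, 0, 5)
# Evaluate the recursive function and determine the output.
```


search(arr, 5, 0, 5)
lo=0, hi=5, mid=2, arr[mid]=58
58 > 5, search left half
lo=0, hi=1, mid=0, arr[mid]=5
arr[0] == 5, found at index 0
= 0


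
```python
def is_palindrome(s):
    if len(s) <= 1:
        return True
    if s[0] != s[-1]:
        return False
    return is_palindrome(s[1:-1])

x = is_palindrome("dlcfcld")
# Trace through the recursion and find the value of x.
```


is_palindrome("dlcfcld")
"dlcfcld": s[0]='d' == s[-1]='d' -> is_palindrome("lcfcl")
"lcfcl": s[0]='l' == s[-1]='l' -> is_palindrome("cfc")
"cfc": s[0]='c' == s[-1]='c' -> is_palindrome("f")
"f": len <= 1 -> True
= True


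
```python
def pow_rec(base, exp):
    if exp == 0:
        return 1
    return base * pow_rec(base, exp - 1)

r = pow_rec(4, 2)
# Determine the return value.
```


pow_rec(4, 2)
= 4 * pow_rec(4, 1)
= 4 * 4 * pow_rec(4, 0)
= 4 * 4 * 1
= 16


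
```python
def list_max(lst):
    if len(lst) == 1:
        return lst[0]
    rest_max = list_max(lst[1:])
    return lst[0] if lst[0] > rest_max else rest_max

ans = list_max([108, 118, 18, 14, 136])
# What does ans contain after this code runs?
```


list_max([108, 118, 18, 14, 136])
= compare 108 with list_max([118, 18, 14, 136])
= compare 118 with list_max([18, 14, 136])
= compare 18 with list_max([14, 136])
= compare 14 with list_max([136])
Base: list_max([136]) = 136
compare 14 with 136: max = 136
compare 18 with 136: max = 136
compare 118 with 136: max = 136
compare 108 with 136: max = 136
= 136


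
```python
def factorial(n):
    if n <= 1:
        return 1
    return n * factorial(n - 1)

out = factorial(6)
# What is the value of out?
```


factorial(6)
= 6 * factorial(5)
= 6 * 5 * factorial(4)
= 6 * 5 * 4 * factorial(3)
= 6 * 5 * 4 * 3 * factorial(2)
= 6 * 5 * 4 * 3 * 2 * factorial(1)
= 6 * 5 * 4 * 3 * 2 * 1
= 720


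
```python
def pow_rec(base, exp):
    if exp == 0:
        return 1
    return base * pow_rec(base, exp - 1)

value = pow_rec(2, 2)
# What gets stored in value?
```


pow_rec(2, 2)
= 2 * pow_rec(2, 1)
= 2 * 2 * pow_rec(2, 0)
= 2 * 2 * 1
= 4


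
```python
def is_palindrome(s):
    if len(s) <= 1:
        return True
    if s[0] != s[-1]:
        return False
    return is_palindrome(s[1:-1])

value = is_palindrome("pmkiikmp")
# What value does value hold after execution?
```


is_palindrome("pmkiikmp")
"pmkiikmp": s[0]='p' == s[-1]='p' -> is_palindrome("mkiikm")
"mkiikm": s[0]='m' == s[-1]='m' -> is_palindrome("kiik")
"kiik": s[0]='k' == s[-1]='k' -> is_palindrome("ii")
"ii": s[0]='i' == s[-1]='i' -> is_palindrome("")
"": len <= 1 -> True
= True
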